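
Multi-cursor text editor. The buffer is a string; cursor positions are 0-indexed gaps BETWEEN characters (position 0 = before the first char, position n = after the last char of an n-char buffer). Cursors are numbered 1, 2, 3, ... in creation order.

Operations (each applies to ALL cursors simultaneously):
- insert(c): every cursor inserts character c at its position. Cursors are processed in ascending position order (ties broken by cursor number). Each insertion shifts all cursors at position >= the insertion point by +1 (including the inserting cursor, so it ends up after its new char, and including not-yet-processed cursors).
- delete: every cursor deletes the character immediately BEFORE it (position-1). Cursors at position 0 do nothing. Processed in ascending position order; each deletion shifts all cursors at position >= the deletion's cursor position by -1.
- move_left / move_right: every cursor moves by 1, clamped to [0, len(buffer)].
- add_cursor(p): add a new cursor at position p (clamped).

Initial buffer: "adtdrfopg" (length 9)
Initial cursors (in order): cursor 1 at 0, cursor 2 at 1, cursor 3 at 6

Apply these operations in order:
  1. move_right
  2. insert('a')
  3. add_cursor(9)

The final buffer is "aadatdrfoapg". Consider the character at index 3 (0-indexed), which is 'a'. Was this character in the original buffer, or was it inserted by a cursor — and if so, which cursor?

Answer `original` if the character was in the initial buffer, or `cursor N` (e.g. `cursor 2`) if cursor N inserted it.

After op 1 (move_right): buffer="adtdrfopg" (len 9), cursors c1@1 c2@2 c3@7, authorship .........
After op 2 (insert('a')): buffer="aadatdrfoapg" (len 12), cursors c1@2 c2@4 c3@10, authorship .1.2.....3..
After op 3 (add_cursor(9)): buffer="aadatdrfoapg" (len 12), cursors c1@2 c2@4 c4@9 c3@10, authorship .1.2.....3..
Authorship (.=original, N=cursor N): . 1 . 2 . . . . . 3 . .
Index 3: author = 2

Answer: cursor 2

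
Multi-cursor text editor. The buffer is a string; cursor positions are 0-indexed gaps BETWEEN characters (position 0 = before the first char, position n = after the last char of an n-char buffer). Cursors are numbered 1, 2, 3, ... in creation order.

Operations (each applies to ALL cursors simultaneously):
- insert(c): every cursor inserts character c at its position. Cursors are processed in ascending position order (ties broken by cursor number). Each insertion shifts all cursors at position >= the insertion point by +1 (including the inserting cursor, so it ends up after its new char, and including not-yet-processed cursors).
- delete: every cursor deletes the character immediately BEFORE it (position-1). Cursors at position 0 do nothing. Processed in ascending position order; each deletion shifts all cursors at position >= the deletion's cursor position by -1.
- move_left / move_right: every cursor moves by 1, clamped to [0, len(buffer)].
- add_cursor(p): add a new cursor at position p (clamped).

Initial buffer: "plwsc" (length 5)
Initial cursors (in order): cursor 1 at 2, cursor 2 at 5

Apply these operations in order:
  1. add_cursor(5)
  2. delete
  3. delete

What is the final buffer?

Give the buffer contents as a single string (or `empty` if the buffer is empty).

Answer: empty

Derivation:
After op 1 (add_cursor(5)): buffer="plwsc" (len 5), cursors c1@2 c2@5 c3@5, authorship .....
After op 2 (delete): buffer="pw" (len 2), cursors c1@1 c2@2 c3@2, authorship ..
After op 3 (delete): buffer="" (len 0), cursors c1@0 c2@0 c3@0, authorship 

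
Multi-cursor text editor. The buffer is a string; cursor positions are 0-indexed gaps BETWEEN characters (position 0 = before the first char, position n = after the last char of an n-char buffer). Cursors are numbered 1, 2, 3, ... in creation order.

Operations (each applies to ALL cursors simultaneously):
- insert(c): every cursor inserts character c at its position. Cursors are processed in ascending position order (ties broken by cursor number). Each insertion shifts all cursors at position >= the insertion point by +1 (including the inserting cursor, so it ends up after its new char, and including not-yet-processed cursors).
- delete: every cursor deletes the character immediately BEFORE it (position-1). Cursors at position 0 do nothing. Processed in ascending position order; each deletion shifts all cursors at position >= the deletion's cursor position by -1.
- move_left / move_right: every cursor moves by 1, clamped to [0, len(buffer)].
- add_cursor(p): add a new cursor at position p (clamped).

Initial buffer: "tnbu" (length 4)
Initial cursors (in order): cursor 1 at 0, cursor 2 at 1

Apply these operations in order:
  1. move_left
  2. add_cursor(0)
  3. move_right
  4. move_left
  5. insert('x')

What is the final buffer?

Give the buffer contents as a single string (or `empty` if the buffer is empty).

Answer: xxxtnbu

Derivation:
After op 1 (move_left): buffer="tnbu" (len 4), cursors c1@0 c2@0, authorship ....
After op 2 (add_cursor(0)): buffer="tnbu" (len 4), cursors c1@0 c2@0 c3@0, authorship ....
After op 3 (move_right): buffer="tnbu" (len 4), cursors c1@1 c2@1 c3@1, authorship ....
After op 4 (move_left): buffer="tnbu" (len 4), cursors c1@0 c2@0 c3@0, authorship ....
After op 5 (insert('x')): buffer="xxxtnbu" (len 7), cursors c1@3 c2@3 c3@3, authorship 123....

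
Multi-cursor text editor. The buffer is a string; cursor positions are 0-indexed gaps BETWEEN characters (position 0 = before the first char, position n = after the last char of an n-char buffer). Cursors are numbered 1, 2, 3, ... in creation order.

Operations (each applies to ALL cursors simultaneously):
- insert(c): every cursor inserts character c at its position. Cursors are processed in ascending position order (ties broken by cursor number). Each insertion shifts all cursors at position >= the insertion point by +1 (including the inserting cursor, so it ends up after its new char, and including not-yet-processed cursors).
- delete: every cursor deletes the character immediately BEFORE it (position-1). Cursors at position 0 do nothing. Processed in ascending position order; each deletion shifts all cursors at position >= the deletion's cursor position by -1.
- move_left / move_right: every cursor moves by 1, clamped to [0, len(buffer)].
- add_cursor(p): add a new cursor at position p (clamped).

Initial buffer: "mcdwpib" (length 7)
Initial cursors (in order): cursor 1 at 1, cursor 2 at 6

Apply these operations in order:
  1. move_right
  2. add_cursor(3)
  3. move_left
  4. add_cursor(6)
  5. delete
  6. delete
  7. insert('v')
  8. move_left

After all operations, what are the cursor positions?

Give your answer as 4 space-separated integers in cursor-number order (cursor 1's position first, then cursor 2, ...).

After op 1 (move_right): buffer="mcdwpib" (len 7), cursors c1@2 c2@7, authorship .......
After op 2 (add_cursor(3)): buffer="mcdwpib" (len 7), cursors c1@2 c3@3 c2@7, authorship .......
After op 3 (move_left): buffer="mcdwpib" (len 7), cursors c1@1 c3@2 c2@6, authorship .......
After op 4 (add_cursor(6)): buffer="mcdwpib" (len 7), cursors c1@1 c3@2 c2@6 c4@6, authorship .......
After op 5 (delete): buffer="dwb" (len 3), cursors c1@0 c3@0 c2@2 c4@2, authorship ...
After op 6 (delete): buffer="b" (len 1), cursors c1@0 c2@0 c3@0 c4@0, authorship .
After op 7 (insert('v')): buffer="vvvvb" (len 5), cursors c1@4 c2@4 c3@4 c4@4, authorship 1234.
After op 8 (move_left): buffer="vvvvb" (len 5), cursors c1@3 c2@3 c3@3 c4@3, authorship 1234.

Answer: 3 3 3 3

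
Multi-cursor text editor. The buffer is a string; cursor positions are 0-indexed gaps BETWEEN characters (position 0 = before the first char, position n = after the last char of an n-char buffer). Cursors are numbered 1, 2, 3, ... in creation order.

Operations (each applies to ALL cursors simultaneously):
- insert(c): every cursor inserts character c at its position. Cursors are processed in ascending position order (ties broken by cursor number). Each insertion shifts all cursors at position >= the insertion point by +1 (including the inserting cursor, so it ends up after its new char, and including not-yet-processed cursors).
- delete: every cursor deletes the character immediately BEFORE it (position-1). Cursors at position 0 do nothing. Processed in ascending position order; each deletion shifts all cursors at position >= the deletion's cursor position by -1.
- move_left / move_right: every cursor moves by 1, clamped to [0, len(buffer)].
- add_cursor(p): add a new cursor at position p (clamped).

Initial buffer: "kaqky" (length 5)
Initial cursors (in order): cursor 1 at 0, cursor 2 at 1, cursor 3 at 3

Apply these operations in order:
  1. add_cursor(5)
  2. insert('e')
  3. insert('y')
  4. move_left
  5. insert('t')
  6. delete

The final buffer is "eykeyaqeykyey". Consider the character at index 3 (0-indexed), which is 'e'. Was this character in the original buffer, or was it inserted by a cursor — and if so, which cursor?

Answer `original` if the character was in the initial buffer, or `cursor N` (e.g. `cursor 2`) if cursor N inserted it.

After op 1 (add_cursor(5)): buffer="kaqky" (len 5), cursors c1@0 c2@1 c3@3 c4@5, authorship .....
After op 2 (insert('e')): buffer="ekeaqekye" (len 9), cursors c1@1 c2@3 c3@6 c4@9, authorship 1.2..3..4
After op 3 (insert('y')): buffer="eykeyaqeykyey" (len 13), cursors c1@2 c2@5 c3@9 c4@13, authorship 11.22..33..44
After op 4 (move_left): buffer="eykeyaqeykyey" (len 13), cursors c1@1 c2@4 c3@8 c4@12, authorship 11.22..33..44
After op 5 (insert('t')): buffer="etyketyaqetykyety" (len 17), cursors c1@2 c2@6 c3@11 c4@16, authorship 111.222..333..444
After op 6 (delete): buffer="eykeyaqeykyey" (len 13), cursors c1@1 c2@4 c3@8 c4@12, authorship 11.22..33..44
Authorship (.=original, N=cursor N): 1 1 . 2 2 . . 3 3 . . 4 4
Index 3: author = 2

Answer: cursor 2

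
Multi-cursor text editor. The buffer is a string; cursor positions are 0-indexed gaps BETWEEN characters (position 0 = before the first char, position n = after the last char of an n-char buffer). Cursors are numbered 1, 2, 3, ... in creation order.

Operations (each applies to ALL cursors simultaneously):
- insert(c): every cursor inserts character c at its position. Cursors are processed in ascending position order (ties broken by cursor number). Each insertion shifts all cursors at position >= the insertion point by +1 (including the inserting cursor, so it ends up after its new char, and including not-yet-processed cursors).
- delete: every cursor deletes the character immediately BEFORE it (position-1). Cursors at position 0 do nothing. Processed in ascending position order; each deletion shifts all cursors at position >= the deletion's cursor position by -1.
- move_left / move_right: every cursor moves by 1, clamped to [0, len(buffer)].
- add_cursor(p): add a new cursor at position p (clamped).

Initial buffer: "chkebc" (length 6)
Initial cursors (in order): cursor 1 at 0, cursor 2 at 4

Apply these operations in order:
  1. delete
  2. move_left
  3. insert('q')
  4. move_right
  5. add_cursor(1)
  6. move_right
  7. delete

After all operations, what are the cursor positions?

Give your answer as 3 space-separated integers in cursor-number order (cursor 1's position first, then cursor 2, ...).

After op 1 (delete): buffer="chkbc" (len 5), cursors c1@0 c2@3, authorship .....
After op 2 (move_left): buffer="chkbc" (len 5), cursors c1@0 c2@2, authorship .....
After op 3 (insert('q')): buffer="qchqkbc" (len 7), cursors c1@1 c2@4, authorship 1..2...
After op 4 (move_right): buffer="qchqkbc" (len 7), cursors c1@2 c2@5, authorship 1..2...
After op 5 (add_cursor(1)): buffer="qchqkbc" (len 7), cursors c3@1 c1@2 c2@5, authorship 1..2...
After op 6 (move_right): buffer="qchqkbc" (len 7), cursors c3@2 c1@3 c2@6, authorship 1..2...
After op 7 (delete): buffer="qqkc" (len 4), cursors c1@1 c3@1 c2@3, authorship 12..

Answer: 1 3 1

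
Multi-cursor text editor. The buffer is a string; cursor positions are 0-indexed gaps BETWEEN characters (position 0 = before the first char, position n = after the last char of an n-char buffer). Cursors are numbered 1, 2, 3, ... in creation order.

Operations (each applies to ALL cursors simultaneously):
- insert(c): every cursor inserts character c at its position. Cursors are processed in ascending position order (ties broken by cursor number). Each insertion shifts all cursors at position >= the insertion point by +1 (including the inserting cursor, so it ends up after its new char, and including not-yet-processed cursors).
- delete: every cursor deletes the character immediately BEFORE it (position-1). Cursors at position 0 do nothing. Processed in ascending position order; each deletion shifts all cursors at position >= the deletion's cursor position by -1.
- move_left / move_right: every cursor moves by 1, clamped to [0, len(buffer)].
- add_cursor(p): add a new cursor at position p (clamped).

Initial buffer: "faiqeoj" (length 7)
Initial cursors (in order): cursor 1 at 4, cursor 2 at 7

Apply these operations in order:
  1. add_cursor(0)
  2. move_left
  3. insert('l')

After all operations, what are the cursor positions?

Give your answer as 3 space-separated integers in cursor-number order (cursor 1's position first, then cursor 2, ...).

Answer: 5 9 1

Derivation:
After op 1 (add_cursor(0)): buffer="faiqeoj" (len 7), cursors c3@0 c1@4 c2@7, authorship .......
After op 2 (move_left): buffer="faiqeoj" (len 7), cursors c3@0 c1@3 c2@6, authorship .......
After op 3 (insert('l')): buffer="lfailqeolj" (len 10), cursors c3@1 c1@5 c2@9, authorship 3...1...2.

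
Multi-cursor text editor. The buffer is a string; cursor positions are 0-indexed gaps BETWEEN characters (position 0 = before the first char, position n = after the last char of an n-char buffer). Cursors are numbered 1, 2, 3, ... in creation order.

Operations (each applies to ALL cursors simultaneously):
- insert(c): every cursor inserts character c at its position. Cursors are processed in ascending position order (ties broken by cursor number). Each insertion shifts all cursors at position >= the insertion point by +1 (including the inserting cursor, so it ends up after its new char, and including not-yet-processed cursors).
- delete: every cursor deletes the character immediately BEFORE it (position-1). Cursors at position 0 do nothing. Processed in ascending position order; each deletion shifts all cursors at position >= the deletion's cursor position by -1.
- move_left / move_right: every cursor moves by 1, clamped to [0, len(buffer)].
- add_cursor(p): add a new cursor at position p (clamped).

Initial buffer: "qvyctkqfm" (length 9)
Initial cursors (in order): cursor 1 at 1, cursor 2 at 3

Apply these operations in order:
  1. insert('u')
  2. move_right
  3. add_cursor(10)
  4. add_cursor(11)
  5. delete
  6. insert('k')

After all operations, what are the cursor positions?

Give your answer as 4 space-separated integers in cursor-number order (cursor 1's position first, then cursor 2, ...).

After op 1 (insert('u')): buffer="quvyuctkqfm" (len 11), cursors c1@2 c2@5, authorship .1..2......
After op 2 (move_right): buffer="quvyuctkqfm" (len 11), cursors c1@3 c2@6, authorship .1..2......
After op 3 (add_cursor(10)): buffer="quvyuctkqfm" (len 11), cursors c1@3 c2@6 c3@10, authorship .1..2......
After op 4 (add_cursor(11)): buffer="quvyuctkqfm" (len 11), cursors c1@3 c2@6 c3@10 c4@11, authorship .1..2......
After op 5 (delete): buffer="quyutkq" (len 7), cursors c1@2 c2@4 c3@7 c4@7, authorship .1.2...
After op 6 (insert('k')): buffer="qukyuktkqkk" (len 11), cursors c1@3 c2@6 c3@11 c4@11, authorship .11.22...34

Answer: 3 6 11 11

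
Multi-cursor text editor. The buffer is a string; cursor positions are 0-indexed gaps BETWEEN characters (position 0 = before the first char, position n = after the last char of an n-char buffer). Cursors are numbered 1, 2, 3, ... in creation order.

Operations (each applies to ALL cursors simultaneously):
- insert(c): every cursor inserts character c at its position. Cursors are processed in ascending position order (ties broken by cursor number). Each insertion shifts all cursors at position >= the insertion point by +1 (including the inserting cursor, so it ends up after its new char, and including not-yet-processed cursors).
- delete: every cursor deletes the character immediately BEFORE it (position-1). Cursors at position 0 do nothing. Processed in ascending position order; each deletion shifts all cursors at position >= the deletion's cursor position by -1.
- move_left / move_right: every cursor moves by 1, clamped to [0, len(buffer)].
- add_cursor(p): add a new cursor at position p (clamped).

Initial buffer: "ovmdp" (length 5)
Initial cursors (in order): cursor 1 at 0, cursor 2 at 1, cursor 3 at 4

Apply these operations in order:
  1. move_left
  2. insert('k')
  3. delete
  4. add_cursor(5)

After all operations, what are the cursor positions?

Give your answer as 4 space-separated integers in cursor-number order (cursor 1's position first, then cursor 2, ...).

After op 1 (move_left): buffer="ovmdp" (len 5), cursors c1@0 c2@0 c3@3, authorship .....
After op 2 (insert('k')): buffer="kkovmkdp" (len 8), cursors c1@2 c2@2 c3@6, authorship 12...3..
After op 3 (delete): buffer="ovmdp" (len 5), cursors c1@0 c2@0 c3@3, authorship .....
After op 4 (add_cursor(5)): buffer="ovmdp" (len 5), cursors c1@0 c2@0 c3@3 c4@5, authorship .....

Answer: 0 0 3 5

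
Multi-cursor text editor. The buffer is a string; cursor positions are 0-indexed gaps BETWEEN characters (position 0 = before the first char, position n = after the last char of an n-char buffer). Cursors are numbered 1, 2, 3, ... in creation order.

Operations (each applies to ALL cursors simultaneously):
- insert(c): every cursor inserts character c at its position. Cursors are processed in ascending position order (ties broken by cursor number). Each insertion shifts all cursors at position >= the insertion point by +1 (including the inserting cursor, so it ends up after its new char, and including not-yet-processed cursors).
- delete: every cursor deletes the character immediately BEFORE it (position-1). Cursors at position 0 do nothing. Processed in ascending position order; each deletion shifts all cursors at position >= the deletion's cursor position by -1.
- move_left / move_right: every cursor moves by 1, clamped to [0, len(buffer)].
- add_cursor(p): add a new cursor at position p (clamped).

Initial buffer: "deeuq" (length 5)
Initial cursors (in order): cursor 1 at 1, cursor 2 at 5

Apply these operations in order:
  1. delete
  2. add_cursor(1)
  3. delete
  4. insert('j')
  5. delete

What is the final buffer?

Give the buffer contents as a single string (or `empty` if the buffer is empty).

After op 1 (delete): buffer="eeu" (len 3), cursors c1@0 c2@3, authorship ...
After op 2 (add_cursor(1)): buffer="eeu" (len 3), cursors c1@0 c3@1 c2@3, authorship ...
After op 3 (delete): buffer="e" (len 1), cursors c1@0 c3@0 c2@1, authorship .
After op 4 (insert('j')): buffer="jjej" (len 4), cursors c1@2 c3@2 c2@4, authorship 13.2
After op 5 (delete): buffer="e" (len 1), cursors c1@0 c3@0 c2@1, authorship .

Answer: e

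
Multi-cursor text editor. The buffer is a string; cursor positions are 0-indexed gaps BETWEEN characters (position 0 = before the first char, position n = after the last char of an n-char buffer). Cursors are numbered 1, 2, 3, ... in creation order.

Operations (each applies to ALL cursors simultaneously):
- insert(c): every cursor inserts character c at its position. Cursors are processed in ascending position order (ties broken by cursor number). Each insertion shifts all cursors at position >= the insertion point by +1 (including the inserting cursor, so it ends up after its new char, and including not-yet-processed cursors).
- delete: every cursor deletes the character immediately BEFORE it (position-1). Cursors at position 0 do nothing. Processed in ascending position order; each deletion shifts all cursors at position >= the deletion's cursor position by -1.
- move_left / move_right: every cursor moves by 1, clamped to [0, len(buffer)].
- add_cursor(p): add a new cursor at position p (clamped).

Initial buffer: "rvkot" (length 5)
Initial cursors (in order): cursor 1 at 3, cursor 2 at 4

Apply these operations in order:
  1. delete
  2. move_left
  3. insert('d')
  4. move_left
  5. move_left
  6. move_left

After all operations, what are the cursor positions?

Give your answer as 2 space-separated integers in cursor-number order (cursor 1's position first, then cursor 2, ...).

After op 1 (delete): buffer="rvt" (len 3), cursors c1@2 c2@2, authorship ...
After op 2 (move_left): buffer="rvt" (len 3), cursors c1@1 c2@1, authorship ...
After op 3 (insert('d')): buffer="rddvt" (len 5), cursors c1@3 c2@3, authorship .12..
After op 4 (move_left): buffer="rddvt" (len 5), cursors c1@2 c2@2, authorship .12..
After op 5 (move_left): buffer="rddvt" (len 5), cursors c1@1 c2@1, authorship .12..
After op 6 (move_left): buffer="rddvt" (len 5), cursors c1@0 c2@0, authorship .12..

Answer: 0 0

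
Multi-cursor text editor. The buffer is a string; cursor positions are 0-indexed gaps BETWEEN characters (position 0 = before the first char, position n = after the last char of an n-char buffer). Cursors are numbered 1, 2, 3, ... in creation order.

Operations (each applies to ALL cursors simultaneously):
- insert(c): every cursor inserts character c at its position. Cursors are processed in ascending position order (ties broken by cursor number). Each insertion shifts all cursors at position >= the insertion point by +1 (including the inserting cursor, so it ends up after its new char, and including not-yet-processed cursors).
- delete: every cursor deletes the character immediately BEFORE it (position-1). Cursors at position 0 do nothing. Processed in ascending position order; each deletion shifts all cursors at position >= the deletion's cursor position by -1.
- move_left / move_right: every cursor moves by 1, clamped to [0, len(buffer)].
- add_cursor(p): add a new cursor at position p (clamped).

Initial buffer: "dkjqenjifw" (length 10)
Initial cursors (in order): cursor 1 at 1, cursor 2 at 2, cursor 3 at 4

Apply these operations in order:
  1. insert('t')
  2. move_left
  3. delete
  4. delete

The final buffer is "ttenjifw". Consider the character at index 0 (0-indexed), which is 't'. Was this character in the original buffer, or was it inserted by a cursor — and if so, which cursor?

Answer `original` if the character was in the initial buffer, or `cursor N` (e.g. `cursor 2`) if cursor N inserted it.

Answer: cursor 2

Derivation:
After op 1 (insert('t')): buffer="dtktjqtenjifw" (len 13), cursors c1@2 c2@4 c3@7, authorship .1.2..3......
After op 2 (move_left): buffer="dtktjqtenjifw" (len 13), cursors c1@1 c2@3 c3@6, authorship .1.2..3......
After op 3 (delete): buffer="ttjtenjifw" (len 10), cursors c1@0 c2@1 c3@3, authorship 12.3......
After op 4 (delete): buffer="ttenjifw" (len 8), cursors c1@0 c2@0 c3@1, authorship 23......
Authorship (.=original, N=cursor N): 2 3 . . . . . .
Index 0: author = 2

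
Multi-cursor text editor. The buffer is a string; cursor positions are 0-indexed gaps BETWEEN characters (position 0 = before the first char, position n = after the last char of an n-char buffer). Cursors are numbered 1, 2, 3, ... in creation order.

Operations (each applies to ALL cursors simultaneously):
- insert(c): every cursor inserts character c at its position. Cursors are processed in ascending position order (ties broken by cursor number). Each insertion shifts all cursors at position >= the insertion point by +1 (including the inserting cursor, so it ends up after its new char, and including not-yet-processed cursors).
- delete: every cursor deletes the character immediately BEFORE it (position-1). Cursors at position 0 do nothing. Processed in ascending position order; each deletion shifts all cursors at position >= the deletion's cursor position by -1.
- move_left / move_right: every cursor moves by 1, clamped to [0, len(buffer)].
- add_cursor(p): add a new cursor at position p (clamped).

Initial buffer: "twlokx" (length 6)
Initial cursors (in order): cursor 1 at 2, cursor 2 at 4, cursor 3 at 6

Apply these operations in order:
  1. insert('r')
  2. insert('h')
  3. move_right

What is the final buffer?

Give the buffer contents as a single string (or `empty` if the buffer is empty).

Answer: twrhlorhkxrh

Derivation:
After op 1 (insert('r')): buffer="twrlorkxr" (len 9), cursors c1@3 c2@6 c3@9, authorship ..1..2..3
After op 2 (insert('h')): buffer="twrhlorhkxrh" (len 12), cursors c1@4 c2@8 c3@12, authorship ..11..22..33
After op 3 (move_right): buffer="twrhlorhkxrh" (len 12), cursors c1@5 c2@9 c3@12, authorship ..11..22..33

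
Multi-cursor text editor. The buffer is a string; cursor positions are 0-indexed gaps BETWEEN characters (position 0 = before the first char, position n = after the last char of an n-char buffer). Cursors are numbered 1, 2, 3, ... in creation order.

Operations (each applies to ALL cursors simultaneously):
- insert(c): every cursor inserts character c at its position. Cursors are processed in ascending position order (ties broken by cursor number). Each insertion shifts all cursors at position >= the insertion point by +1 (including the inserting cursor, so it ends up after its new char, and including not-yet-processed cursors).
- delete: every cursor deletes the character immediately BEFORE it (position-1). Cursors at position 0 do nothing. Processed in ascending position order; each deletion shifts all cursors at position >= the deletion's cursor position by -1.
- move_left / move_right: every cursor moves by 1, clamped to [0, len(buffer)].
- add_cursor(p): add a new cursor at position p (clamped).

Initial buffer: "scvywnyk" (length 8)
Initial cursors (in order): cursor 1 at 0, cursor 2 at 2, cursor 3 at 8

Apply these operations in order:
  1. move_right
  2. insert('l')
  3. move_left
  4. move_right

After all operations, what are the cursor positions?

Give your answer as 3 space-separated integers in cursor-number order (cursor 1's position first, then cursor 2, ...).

After op 1 (move_right): buffer="scvywnyk" (len 8), cursors c1@1 c2@3 c3@8, authorship ........
After op 2 (insert('l')): buffer="slcvlywnykl" (len 11), cursors c1@2 c2@5 c3@11, authorship .1..2.....3
After op 3 (move_left): buffer="slcvlywnykl" (len 11), cursors c1@1 c2@4 c3@10, authorship .1..2.....3
After op 4 (move_right): buffer="slcvlywnykl" (len 11), cursors c1@2 c2@5 c3@11, authorship .1..2.....3

Answer: 2 5 11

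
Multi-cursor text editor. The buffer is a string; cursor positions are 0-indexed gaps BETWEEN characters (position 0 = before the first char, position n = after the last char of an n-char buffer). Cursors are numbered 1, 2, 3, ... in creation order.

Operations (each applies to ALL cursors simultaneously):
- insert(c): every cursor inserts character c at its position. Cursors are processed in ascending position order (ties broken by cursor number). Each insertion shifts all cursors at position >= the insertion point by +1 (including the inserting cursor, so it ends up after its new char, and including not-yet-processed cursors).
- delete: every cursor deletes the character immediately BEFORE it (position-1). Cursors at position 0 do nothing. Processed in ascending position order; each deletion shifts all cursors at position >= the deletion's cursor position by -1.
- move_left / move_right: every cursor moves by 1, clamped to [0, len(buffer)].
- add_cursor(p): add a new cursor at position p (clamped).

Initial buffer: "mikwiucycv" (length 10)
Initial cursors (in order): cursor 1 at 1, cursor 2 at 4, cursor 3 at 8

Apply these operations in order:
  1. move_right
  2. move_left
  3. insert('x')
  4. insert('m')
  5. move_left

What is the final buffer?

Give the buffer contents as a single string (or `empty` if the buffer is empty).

After op 1 (move_right): buffer="mikwiucycv" (len 10), cursors c1@2 c2@5 c3@9, authorship ..........
After op 2 (move_left): buffer="mikwiucycv" (len 10), cursors c1@1 c2@4 c3@8, authorship ..........
After op 3 (insert('x')): buffer="mxikwxiucyxcv" (len 13), cursors c1@2 c2@6 c3@11, authorship .1...2....3..
After op 4 (insert('m')): buffer="mxmikwxmiucyxmcv" (len 16), cursors c1@3 c2@8 c3@14, authorship .11...22....33..
After op 5 (move_left): buffer="mxmikwxmiucyxmcv" (len 16), cursors c1@2 c2@7 c3@13, authorship .11...22....33..

Answer: mxmikwxmiucyxmcv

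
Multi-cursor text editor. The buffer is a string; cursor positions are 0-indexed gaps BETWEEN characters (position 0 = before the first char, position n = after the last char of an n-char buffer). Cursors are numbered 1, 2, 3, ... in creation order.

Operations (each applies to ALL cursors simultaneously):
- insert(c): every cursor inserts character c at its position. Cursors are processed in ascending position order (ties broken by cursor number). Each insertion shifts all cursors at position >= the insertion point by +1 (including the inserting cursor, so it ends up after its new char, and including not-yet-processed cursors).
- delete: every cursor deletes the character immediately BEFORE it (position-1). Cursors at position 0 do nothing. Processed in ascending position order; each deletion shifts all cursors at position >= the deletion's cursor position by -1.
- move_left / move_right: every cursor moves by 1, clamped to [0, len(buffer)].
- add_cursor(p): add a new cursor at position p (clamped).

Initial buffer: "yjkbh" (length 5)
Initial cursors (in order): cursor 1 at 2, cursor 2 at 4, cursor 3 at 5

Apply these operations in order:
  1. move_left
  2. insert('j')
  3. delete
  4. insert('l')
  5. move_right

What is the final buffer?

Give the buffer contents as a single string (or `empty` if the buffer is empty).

After op 1 (move_left): buffer="yjkbh" (len 5), cursors c1@1 c2@3 c3@4, authorship .....
After op 2 (insert('j')): buffer="yjjkjbjh" (len 8), cursors c1@2 c2@5 c3@7, authorship .1..2.3.
After op 3 (delete): buffer="yjkbh" (len 5), cursors c1@1 c2@3 c3@4, authorship .....
After op 4 (insert('l')): buffer="yljklblh" (len 8), cursors c1@2 c2@5 c3@7, authorship .1..2.3.
After op 5 (move_right): buffer="yljklblh" (len 8), cursors c1@3 c2@6 c3@8, authorship .1..2.3.

Answer: yljklblh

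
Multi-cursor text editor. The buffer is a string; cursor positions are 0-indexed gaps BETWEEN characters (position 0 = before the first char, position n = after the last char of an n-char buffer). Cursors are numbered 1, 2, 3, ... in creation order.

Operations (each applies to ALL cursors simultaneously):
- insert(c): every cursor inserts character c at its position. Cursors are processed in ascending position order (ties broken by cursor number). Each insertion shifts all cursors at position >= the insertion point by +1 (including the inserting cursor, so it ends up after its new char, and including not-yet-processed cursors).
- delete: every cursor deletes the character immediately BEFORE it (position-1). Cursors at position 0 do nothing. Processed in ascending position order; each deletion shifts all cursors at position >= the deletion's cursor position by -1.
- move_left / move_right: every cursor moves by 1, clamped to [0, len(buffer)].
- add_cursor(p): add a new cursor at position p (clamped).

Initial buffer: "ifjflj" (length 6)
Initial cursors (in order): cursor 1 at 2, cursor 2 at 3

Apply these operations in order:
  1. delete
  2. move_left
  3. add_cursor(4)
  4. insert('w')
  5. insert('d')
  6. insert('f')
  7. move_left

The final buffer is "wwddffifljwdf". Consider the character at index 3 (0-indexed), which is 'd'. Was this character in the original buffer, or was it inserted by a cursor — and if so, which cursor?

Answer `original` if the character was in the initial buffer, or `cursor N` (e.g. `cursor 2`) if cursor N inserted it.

After op 1 (delete): buffer="iflj" (len 4), cursors c1@1 c2@1, authorship ....
After op 2 (move_left): buffer="iflj" (len 4), cursors c1@0 c2@0, authorship ....
After op 3 (add_cursor(4)): buffer="iflj" (len 4), cursors c1@0 c2@0 c3@4, authorship ....
After op 4 (insert('w')): buffer="wwifljw" (len 7), cursors c1@2 c2@2 c3@7, authorship 12....3
After op 5 (insert('d')): buffer="wwddifljwd" (len 10), cursors c1@4 c2@4 c3@10, authorship 1212....33
After op 6 (insert('f')): buffer="wwddffifljwdf" (len 13), cursors c1@6 c2@6 c3@13, authorship 121212....333
After op 7 (move_left): buffer="wwddffifljwdf" (len 13), cursors c1@5 c2@5 c3@12, authorship 121212....333
Authorship (.=original, N=cursor N): 1 2 1 2 1 2 . . . . 3 3 3
Index 3: author = 2

Answer: cursor 2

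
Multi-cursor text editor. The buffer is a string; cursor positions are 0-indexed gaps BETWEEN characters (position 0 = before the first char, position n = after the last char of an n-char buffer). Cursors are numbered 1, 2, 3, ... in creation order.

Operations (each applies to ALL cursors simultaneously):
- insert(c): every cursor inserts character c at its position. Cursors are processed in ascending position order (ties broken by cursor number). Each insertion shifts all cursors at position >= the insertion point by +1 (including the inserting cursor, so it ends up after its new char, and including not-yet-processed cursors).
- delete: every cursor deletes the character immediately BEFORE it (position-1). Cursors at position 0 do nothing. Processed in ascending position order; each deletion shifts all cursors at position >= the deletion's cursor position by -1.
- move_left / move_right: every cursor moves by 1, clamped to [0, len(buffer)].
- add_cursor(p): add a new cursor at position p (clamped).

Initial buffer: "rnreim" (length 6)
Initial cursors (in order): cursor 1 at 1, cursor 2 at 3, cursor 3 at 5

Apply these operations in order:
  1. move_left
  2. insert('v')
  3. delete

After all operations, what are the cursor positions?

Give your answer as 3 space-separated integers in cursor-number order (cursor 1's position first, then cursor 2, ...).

After op 1 (move_left): buffer="rnreim" (len 6), cursors c1@0 c2@2 c3@4, authorship ......
After op 2 (insert('v')): buffer="vrnvrevim" (len 9), cursors c1@1 c2@4 c3@7, authorship 1..2..3..
After op 3 (delete): buffer="rnreim" (len 6), cursors c1@0 c2@2 c3@4, authorship ......

Answer: 0 2 4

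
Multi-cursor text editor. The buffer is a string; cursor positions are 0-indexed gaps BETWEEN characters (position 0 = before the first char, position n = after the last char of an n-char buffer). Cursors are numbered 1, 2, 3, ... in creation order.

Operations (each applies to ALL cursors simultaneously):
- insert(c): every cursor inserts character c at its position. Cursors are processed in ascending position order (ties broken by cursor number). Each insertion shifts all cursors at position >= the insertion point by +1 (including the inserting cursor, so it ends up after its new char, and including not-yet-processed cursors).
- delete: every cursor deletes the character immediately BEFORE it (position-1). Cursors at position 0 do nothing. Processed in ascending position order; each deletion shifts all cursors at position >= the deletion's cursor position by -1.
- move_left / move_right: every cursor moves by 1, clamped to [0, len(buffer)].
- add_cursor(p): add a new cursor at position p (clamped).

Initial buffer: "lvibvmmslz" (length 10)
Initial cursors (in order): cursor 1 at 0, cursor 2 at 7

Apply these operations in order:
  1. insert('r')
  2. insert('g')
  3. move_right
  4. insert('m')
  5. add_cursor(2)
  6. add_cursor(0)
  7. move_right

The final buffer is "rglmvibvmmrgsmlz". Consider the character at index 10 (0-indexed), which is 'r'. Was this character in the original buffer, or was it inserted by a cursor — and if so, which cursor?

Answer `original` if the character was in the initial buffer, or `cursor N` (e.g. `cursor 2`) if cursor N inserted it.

After op 1 (insert('r')): buffer="rlvibvmmrslz" (len 12), cursors c1@1 c2@9, authorship 1.......2...
After op 2 (insert('g')): buffer="rglvibvmmrgslz" (len 14), cursors c1@2 c2@11, authorship 11.......22...
After op 3 (move_right): buffer="rglvibvmmrgslz" (len 14), cursors c1@3 c2@12, authorship 11.......22...
After op 4 (insert('m')): buffer="rglmvibvmmrgsmlz" (len 16), cursors c1@4 c2@14, authorship 11.1......22.2..
After op 5 (add_cursor(2)): buffer="rglmvibvmmrgsmlz" (len 16), cursors c3@2 c1@4 c2@14, authorship 11.1......22.2..
After op 6 (add_cursor(0)): buffer="rglmvibvmmrgsmlz" (len 16), cursors c4@0 c3@2 c1@4 c2@14, authorship 11.1......22.2..
After op 7 (move_right): buffer="rglmvibvmmrgsmlz" (len 16), cursors c4@1 c3@3 c1@5 c2@15, authorship 11.1......22.2..
Authorship (.=original, N=cursor N): 1 1 . 1 . . . . . . 2 2 . 2 . .
Index 10: author = 2

Answer: cursor 2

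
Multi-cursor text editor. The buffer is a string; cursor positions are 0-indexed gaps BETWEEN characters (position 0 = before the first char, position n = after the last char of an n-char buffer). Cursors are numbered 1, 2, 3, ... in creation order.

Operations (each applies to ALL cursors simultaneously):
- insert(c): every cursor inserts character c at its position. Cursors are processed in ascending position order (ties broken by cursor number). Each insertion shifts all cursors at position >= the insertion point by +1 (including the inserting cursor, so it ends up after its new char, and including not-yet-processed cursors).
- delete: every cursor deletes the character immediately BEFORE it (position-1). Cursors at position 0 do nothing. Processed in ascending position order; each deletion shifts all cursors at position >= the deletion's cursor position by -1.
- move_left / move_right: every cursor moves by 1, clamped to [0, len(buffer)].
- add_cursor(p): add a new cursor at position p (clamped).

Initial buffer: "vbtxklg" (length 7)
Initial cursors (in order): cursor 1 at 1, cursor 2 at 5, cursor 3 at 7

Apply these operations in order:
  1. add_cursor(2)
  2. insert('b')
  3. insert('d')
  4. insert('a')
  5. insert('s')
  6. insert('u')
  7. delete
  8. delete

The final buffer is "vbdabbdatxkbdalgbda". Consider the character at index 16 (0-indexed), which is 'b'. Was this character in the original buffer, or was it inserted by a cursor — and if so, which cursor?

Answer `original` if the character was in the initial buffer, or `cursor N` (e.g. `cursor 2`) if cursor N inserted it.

After op 1 (add_cursor(2)): buffer="vbtxklg" (len 7), cursors c1@1 c4@2 c2@5 c3@7, authorship .......
After op 2 (insert('b')): buffer="vbbbtxkblgb" (len 11), cursors c1@2 c4@4 c2@8 c3@11, authorship .1.4...2..3
After op 3 (insert('d')): buffer="vbdbbdtxkbdlgbd" (len 15), cursors c1@3 c4@6 c2@11 c3@15, authorship .11.44...22..33
After op 4 (insert('a')): buffer="vbdabbdatxkbdalgbda" (len 19), cursors c1@4 c4@8 c2@14 c3@19, authorship .111.444...222..333
After op 5 (insert('s')): buffer="vbdasbbdastxkbdaslgbdas" (len 23), cursors c1@5 c4@10 c2@17 c3@23, authorship .1111.4444...2222..3333
After op 6 (insert('u')): buffer="vbdasubbdasutxkbdasulgbdasu" (len 27), cursors c1@6 c4@12 c2@20 c3@27, authorship .11111.44444...22222..33333
After op 7 (delete): buffer="vbdasbbdastxkbdaslgbdas" (len 23), cursors c1@5 c4@10 c2@17 c3@23, authorship .1111.4444...2222..3333
After op 8 (delete): buffer="vbdabbdatxkbdalgbda" (len 19), cursors c1@4 c4@8 c2@14 c3@19, authorship .111.444...222..333
Authorship (.=original, N=cursor N): . 1 1 1 . 4 4 4 . . . 2 2 2 . . 3 3 3
Index 16: author = 3

Answer: cursor 3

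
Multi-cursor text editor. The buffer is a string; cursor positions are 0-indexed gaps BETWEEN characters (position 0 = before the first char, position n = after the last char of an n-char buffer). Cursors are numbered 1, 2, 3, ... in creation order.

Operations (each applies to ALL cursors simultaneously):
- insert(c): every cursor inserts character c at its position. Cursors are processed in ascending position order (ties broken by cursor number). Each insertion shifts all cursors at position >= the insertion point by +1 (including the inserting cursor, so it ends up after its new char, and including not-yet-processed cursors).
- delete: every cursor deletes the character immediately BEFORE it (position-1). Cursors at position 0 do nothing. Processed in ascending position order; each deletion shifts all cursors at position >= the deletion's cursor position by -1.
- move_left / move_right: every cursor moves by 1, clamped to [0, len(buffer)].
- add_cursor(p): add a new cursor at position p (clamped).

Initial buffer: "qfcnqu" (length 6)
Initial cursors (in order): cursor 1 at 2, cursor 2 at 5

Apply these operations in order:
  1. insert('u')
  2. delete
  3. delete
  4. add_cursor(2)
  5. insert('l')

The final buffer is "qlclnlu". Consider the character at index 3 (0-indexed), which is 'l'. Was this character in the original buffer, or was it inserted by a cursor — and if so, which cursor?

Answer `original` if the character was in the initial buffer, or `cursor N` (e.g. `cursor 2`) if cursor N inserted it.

After op 1 (insert('u')): buffer="qfucnquu" (len 8), cursors c1@3 c2@7, authorship ..1...2.
After op 2 (delete): buffer="qfcnqu" (len 6), cursors c1@2 c2@5, authorship ......
After op 3 (delete): buffer="qcnu" (len 4), cursors c1@1 c2@3, authorship ....
After op 4 (add_cursor(2)): buffer="qcnu" (len 4), cursors c1@1 c3@2 c2@3, authorship ....
After op 5 (insert('l')): buffer="qlclnlu" (len 7), cursors c1@2 c3@4 c2@6, authorship .1.3.2.
Authorship (.=original, N=cursor N): . 1 . 3 . 2 .
Index 3: author = 3

Answer: cursor 3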